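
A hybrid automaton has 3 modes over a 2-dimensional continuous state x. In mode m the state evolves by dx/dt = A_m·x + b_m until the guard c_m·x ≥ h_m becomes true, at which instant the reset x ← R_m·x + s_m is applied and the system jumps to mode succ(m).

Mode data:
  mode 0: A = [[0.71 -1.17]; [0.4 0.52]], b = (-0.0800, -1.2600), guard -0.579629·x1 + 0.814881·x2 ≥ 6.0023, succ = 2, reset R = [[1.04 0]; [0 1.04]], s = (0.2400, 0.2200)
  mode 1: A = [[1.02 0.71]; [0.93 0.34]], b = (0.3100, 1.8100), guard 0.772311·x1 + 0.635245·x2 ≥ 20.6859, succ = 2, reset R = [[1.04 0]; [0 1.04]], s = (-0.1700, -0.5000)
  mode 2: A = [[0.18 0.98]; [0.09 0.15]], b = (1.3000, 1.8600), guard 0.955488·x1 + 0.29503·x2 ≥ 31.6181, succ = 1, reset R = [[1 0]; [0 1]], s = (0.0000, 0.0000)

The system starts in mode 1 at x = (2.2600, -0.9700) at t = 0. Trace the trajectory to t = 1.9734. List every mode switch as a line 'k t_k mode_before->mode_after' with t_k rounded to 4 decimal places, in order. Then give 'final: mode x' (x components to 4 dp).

Mode 1: guard c·x = 20.6859 hit at Δt = 1.4485 (t = 1.4485), x⁻ = (16.4841, 12.5229) → reset → x⁺ = (16.9734, 12.5238), jump to mode 2
Mode 2: flow for 0.5249 to horizon, guard not reached → x = (26.9201, 15.6306)

1 1.4485 1->2
final: 2 26.9201 15.6306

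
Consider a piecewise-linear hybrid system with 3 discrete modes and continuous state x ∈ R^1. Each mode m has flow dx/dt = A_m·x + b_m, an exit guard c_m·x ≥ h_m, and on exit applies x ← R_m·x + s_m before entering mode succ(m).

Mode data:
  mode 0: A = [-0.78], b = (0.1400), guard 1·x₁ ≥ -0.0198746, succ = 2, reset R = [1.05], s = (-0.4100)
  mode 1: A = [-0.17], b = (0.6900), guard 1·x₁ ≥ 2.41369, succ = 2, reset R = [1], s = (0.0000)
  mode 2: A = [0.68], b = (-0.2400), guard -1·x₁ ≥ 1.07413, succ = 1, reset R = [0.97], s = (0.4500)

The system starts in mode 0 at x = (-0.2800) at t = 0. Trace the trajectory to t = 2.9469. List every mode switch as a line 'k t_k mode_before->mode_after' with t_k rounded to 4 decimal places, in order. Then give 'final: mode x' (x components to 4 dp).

Mode 0: guard c·x = -0.0199 hit at Δt = 1.0705 (t = 1.0705), x⁻ = (-0.0199) → reset → x⁺ = (-0.4309), jump to mode 2
Mode 2: guard c·x = 1.0741 hit at Δt = 0.8812 (t = 1.9517), x⁻ = (-1.0741) → reset → x⁺ = (-0.5919), jump to mode 1
Mode 1: flow for 0.9952 to horizon, guard not reached → x = (0.1320)

1 1.0705 0->2
2 1.9517 2->1
final: 1 0.1320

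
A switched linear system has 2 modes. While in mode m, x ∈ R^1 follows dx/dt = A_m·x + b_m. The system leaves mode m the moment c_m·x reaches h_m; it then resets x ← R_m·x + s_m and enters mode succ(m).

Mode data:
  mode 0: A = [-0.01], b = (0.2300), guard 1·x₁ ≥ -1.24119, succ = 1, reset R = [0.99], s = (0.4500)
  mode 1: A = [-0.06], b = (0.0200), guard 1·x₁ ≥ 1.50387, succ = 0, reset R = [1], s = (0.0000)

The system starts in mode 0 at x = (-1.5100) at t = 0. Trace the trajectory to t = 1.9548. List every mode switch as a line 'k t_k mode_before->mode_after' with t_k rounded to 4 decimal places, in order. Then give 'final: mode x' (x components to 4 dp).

1 1.1028 0->1
final: 1 -0.7234

Mode 0: guard c·x = -1.2412 hit at Δt = 1.1028 (t = 1.1028), x⁻ = (-1.2412) → reset → x⁺ = (-0.7788), jump to mode 1
Mode 1: flow for 0.8520 to horizon, guard not reached → x = (-0.7234)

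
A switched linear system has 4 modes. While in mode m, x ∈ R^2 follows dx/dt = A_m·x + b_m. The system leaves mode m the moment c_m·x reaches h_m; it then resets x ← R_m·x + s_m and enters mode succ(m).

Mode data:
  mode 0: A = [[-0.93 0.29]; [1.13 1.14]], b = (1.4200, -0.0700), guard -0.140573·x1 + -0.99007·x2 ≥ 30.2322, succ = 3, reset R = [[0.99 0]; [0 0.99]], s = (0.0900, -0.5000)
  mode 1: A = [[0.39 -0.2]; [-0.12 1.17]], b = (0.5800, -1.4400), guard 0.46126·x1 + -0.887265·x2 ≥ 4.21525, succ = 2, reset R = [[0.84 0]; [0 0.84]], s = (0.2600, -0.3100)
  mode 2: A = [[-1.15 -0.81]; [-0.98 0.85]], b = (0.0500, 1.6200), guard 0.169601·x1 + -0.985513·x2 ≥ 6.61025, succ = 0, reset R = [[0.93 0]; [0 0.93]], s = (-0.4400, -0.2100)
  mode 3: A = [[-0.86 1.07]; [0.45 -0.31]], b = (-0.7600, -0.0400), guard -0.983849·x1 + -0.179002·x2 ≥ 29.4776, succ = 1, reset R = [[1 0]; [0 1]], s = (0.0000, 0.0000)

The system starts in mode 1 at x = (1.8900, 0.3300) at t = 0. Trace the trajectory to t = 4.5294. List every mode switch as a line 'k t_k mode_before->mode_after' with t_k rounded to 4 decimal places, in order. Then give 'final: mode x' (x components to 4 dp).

Mode 1: guard c·x = 4.2153 hit at Δt = 1.0997 (t = 1.0997), x⁻ = (3.9050, -2.7207) → reset → x⁺ = (3.5402, -2.5954), jump to mode 2
Mode 2: guard c·x = 6.6102 hit at Δt = 0.6866 (t = 1.7863), x⁻ = (3.3364, -6.1332) → reset → x⁺ = (2.6629, -5.9139), jump to mode 0
Mode 0: guard c·x = 30.2322 hit at Δt = 1.5768 (t = 3.3631), x⁻ = (-2.2396, -30.2174) → reset → x⁺ = (-2.1272, -30.4153), jump to mode 3
Mode 3: flow for 1.1663 to horizon, guard not reached → x = (-23.4568, -27.9933)

1 1.0997 1->2
2 1.7863 2->0
3 3.3631 0->3
final: 3 -23.4568 -27.9933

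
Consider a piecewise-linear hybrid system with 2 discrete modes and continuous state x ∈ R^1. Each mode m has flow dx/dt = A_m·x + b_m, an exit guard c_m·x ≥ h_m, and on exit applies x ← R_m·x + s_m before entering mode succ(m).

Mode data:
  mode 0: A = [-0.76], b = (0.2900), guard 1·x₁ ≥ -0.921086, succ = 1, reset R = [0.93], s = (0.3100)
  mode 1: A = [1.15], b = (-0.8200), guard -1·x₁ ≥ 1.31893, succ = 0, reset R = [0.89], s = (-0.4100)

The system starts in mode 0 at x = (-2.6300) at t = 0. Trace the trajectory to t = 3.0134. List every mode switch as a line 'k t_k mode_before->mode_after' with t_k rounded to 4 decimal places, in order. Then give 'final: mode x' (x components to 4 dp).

Mode 0: guard c·x = -0.9211 hit at Δt = 1.1027 (t = 1.1027), x⁻ = (-0.9211) → reset → x⁺ = (-0.5466), jump to mode 1
Mode 1: guard c·x = 1.3189 hit at Δt = 0.4158 (t = 1.5185), x⁻ = (-1.3189) → reset → x⁺ = (-1.5838), jump to mode 0
Mode 0: guard c·x = -0.9211 hit at Δt = 0.5412 (t = 2.0597), x⁻ = (-0.9211) → reset → x⁺ = (-0.5466), jump to mode 1
Mode 1: guard c·x = 1.3189 hit at Δt = 0.4158 (t = 2.4755), x⁻ = (-1.3189) → reset → x⁺ = (-1.5838), jump to mode 0
Mode 0: flow for 0.5379 to horizon, guard not reached → x = (-0.9243)

1 1.1027 0->1
2 1.5185 1->0
3 2.0597 0->1
4 2.4755 1->0
final: 0 -0.9243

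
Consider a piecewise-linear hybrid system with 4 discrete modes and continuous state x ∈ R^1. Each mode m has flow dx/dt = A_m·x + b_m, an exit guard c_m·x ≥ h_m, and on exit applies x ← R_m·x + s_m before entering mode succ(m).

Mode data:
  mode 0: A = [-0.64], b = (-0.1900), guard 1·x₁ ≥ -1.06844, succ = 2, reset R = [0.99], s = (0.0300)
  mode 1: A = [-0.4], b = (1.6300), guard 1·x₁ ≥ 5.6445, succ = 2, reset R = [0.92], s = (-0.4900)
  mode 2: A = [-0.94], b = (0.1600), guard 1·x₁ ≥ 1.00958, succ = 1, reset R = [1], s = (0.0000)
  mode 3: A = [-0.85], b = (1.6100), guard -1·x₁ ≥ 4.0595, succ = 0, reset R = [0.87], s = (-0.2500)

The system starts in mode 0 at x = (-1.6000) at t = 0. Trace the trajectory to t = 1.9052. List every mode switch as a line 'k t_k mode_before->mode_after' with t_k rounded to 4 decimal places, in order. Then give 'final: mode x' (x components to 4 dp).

1 0.8189 0->2
final: 2 -0.2613

Mode 0: guard c·x = -1.0684 hit at Δt = 0.8189 (t = 0.8189), x⁻ = (-1.0684) → reset → x⁺ = (-1.0278), jump to mode 2
Mode 2: flow for 1.0863 to horizon, guard not reached → x = (-0.2613)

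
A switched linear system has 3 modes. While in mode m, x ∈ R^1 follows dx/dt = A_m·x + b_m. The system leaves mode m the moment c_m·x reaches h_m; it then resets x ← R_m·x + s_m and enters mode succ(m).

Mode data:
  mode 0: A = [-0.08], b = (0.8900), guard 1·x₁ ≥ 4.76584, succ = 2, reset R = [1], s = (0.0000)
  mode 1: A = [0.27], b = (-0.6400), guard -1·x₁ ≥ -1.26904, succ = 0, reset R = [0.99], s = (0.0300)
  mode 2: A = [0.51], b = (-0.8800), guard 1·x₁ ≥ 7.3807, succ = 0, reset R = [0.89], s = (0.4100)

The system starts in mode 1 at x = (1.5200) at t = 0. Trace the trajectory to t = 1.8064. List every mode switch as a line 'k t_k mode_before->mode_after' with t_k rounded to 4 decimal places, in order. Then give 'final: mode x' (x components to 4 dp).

Mode 1: guard c·x = -1.2690 hit at Δt = 0.9578 (t = 0.9578), x⁻ = (1.2690) → reset → x⁺ = (1.2863), jump to mode 0
Mode 0: flow for 0.8486 to horizon, guard not reached → x = (1.9321)

1 0.9578 1->0
final: 0 1.9321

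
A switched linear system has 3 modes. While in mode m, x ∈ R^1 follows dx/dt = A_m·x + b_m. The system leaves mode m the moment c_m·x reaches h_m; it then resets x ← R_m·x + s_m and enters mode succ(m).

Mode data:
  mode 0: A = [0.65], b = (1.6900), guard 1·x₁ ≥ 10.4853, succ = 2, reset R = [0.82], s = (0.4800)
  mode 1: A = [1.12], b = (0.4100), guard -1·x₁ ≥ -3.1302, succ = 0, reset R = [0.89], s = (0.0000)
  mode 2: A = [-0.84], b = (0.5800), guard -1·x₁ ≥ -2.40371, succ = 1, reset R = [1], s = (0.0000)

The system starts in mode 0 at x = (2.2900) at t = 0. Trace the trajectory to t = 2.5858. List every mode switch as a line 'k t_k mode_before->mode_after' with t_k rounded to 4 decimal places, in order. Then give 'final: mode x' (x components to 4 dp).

Mode 0: guard c·x = 10.4853 hit at Δt = 1.5143 (t = 1.5143), x⁻ = (10.4853) → reset → x⁺ = (9.0779), jump to mode 2
Mode 2: flow for 1.0715 to horizon, guard not reached → x = (4.1004)

1 1.5143 0->2
final: 2 4.1004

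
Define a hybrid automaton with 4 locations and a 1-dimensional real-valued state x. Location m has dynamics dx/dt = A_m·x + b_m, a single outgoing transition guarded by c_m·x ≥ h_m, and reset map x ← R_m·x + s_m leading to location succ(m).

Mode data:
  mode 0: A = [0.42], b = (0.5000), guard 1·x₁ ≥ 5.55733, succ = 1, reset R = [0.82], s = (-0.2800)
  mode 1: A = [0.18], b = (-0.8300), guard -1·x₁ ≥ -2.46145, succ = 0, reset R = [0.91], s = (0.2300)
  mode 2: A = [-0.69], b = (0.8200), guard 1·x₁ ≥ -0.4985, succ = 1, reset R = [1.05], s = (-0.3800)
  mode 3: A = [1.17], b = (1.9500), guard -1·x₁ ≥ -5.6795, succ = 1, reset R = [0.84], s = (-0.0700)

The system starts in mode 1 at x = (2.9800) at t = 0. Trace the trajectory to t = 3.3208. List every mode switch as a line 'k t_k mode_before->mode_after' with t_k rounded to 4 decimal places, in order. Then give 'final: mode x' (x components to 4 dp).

1 1.5336 1->0
2 2.9899 0->1
final: 1 4.2565

Mode 1: guard c·x = -2.4615 hit at Δt = 1.5336 (t = 1.5336), x⁻ = (2.4615) → reset → x⁺ = (2.4699), jump to mode 0
Mode 0: guard c·x = 5.5573 hit at Δt = 1.4563 (t = 2.9899), x⁻ = (5.5573) → reset → x⁺ = (4.2770), jump to mode 1
Mode 1: flow for 0.3309 to horizon, guard not reached → x = (4.2565)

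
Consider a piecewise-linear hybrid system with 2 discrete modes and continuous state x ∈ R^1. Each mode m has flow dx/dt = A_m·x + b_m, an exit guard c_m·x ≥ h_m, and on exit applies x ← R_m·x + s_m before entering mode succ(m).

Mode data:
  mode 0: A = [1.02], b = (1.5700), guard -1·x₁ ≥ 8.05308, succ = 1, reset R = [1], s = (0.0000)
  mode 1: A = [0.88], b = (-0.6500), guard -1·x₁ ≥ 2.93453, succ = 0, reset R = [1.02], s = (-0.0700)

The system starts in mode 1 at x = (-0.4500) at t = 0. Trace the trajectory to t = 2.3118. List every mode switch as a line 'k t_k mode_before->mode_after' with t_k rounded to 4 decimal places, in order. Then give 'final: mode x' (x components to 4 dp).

Mode 1: guard c·x = 2.9345 hit at Δt = 1.2821 (t = 1.2821), x⁻ = (-2.9345) → reset → x⁺ = (-3.0632), jump to mode 0
Mode 0: flow for 1.0297 to horizon, guard not reached → x = (-5.8956)

1 1.2821 1->0
final: 0 -5.8956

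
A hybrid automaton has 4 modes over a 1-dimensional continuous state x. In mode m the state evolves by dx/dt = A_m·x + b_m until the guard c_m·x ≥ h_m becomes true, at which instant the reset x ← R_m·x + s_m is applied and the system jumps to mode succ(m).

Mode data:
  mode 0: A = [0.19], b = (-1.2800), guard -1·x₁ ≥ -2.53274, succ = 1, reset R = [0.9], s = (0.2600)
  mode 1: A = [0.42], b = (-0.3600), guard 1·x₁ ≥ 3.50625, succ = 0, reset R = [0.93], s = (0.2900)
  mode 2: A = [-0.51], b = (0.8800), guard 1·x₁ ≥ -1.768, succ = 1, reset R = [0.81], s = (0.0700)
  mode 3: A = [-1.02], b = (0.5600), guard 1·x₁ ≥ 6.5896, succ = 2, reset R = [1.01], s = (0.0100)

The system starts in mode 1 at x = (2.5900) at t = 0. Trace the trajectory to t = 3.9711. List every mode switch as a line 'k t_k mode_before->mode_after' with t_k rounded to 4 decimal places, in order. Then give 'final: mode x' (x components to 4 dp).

1 1.0106 1->0
2 2.4700 0->1
3 3.5511 1->0
final: 0 3.2861

Mode 1: guard c·x = 3.5063 hit at Δt = 1.0106 (t = 1.0106), x⁻ = (3.5063) → reset → x⁺ = (3.5508), jump to mode 0
Mode 0: guard c·x = -2.5327 hit at Δt = 1.4594 (t = 2.4700), x⁻ = (2.5327) → reset → x⁺ = (2.5395), jump to mode 1
Mode 1: guard c·x = 3.5063 hit at Δt = 1.0811 (t = 3.5511), x⁻ = (3.5062) → reset → x⁺ = (3.5508), jump to mode 0
Mode 0: flow for 0.4200 to horizon, guard not reached → x = (3.2861)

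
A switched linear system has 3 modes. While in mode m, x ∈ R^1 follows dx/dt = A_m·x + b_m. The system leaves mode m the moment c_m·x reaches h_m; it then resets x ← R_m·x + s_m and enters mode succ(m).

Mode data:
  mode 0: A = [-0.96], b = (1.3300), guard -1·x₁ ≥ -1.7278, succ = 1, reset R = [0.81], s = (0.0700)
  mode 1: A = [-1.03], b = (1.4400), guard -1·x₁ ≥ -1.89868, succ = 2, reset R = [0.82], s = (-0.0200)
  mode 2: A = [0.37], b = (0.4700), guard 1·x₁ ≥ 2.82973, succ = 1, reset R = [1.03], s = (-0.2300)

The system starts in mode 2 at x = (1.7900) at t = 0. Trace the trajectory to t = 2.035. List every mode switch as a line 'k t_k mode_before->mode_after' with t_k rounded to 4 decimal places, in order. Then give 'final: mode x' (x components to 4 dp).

Mode 2: guard c·x = 2.8297 hit at Δt = 0.7905 (t = 0.7905), x⁻ = (2.8297) → reset → x⁺ = (2.6846), jump to mode 1
Mode 1: guard c·x = -1.8987 hit at Δt = 0.9164 (t = 1.7069), x⁻ = (1.8987) → reset → x⁺ = (1.5369), jump to mode 2
Mode 2: flow for 0.3281 to horizon, guard not reached → x = (1.8993)

1 0.7905 2->1
2 1.7069 1->2
final: 2 1.8993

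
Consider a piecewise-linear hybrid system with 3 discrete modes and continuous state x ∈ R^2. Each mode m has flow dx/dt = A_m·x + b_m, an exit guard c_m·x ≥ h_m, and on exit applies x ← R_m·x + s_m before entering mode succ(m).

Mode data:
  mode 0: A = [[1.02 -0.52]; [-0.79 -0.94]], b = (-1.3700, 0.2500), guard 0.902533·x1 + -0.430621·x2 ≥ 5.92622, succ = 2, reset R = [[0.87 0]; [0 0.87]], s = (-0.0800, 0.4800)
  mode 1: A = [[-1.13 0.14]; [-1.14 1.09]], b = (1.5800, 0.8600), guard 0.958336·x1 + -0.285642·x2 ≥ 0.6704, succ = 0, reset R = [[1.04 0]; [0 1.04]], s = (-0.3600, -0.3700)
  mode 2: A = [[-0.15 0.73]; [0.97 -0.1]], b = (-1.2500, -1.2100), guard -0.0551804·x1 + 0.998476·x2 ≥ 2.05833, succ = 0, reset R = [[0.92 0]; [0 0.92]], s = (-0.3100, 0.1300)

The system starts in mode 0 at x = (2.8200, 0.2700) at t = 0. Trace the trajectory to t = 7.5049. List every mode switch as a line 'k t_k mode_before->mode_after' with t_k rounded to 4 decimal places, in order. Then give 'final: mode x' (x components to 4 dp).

1 0.9484 0->2
2 2.3950 2->0
3 3.8432 0->2
4 5.1722 2->0
5 6.4827 0->2
final: 2 3.5317 1.8393

Mode 0: guard c·x = 5.9262 hit at Δt = 0.9484 (t = 0.9484), x⁻ = (5.7087, -1.7972) → reset → x⁺ = (4.8866, -1.0836), jump to mode 2
Mode 2: guard c·x = 2.0583 hit at Δt = 1.4466 (t = 2.3950), x⁻ = (3.1339, 2.2347) → reset → x⁺ = (2.5732, 2.1859), jump to mode 0
Mode 0: guard c·x = 5.9262 hit at Δt = 1.4482 (t = 3.8432), x⁻ = (5.7610, -1.6876) → reset → x⁺ = (4.9321, -0.9882), jump to mode 2
Mode 2: guard c·x = 2.0583 hit at Δt = 1.3290 (t = 5.1722), x⁻ = (3.3121, 2.2445) → reset → x⁺ = (2.7372, 2.1950), jump to mode 0
Mode 0: guard c·x = 5.9262 hit at Δt = 1.3105 (t = 6.4827), x⁻ = (5.8120, -1.5807) → reset → x⁺ = (4.9765, -0.8952), jump to mode 2
Mode 2: flow for 1.0222 to horizon, guard not reached → x = (3.5317, 1.8393)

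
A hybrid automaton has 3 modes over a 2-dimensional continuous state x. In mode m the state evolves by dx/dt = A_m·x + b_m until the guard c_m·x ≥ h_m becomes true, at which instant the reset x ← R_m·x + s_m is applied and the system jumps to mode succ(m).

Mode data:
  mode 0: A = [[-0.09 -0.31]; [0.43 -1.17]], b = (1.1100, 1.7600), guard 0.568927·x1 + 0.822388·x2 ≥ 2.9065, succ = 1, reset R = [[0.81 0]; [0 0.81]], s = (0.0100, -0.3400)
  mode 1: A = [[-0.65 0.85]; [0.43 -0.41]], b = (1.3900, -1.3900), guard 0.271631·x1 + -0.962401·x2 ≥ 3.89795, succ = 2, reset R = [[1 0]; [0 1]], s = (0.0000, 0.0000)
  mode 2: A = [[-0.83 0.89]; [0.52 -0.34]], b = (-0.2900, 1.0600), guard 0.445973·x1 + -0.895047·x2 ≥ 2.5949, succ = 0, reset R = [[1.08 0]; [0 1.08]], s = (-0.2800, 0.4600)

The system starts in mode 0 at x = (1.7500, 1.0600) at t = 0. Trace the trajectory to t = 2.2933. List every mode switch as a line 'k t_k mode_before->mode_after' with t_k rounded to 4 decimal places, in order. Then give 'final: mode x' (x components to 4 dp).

1 1.1842 0->1
final: 1 2.4933 0.4363

Mode 0: guard c·x = 2.9065 hit at Δt = 1.1842 (t = 1.1842), x⁻ = (2.2613, 1.9699) → reset → x⁺ = (1.8416, 1.2556), jump to mode 1
Mode 1: flow for 1.1091 to horizon, guard not reached → x = (2.4933, 0.4363)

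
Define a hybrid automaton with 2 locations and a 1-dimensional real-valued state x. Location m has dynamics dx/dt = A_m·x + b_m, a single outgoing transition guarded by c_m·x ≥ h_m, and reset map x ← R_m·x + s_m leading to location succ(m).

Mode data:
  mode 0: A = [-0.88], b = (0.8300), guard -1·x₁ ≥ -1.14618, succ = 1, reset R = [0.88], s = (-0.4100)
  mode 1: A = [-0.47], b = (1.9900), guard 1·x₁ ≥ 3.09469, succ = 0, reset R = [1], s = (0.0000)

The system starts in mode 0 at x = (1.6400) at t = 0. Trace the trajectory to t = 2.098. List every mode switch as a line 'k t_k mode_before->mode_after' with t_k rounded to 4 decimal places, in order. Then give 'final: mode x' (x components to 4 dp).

Mode 0: guard c·x = -1.1462 hit at Δt = 1.4015 (t = 1.4015), x⁻ = (1.1462) → reset → x⁺ = (0.5986), jump to mode 1
Mode 1: flow for 0.6965 to horizon, guard not reached → x = (1.6135)

1 1.4015 0->1
final: 1 1.6135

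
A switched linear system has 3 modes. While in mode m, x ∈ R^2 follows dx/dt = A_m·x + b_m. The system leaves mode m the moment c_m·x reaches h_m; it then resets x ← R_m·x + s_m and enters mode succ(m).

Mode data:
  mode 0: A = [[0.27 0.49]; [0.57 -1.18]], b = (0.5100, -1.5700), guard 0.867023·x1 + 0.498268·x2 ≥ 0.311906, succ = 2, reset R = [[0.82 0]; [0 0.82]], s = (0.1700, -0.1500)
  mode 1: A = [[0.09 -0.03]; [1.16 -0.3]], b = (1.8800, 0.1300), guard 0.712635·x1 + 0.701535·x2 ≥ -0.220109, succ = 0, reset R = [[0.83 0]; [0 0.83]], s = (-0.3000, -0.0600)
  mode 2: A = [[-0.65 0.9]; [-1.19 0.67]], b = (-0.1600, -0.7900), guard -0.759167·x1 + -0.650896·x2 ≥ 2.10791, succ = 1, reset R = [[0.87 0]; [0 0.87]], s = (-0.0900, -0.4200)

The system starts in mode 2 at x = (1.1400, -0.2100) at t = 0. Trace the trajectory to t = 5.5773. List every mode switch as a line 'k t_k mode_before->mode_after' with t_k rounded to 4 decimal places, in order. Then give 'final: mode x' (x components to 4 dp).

Mode 2: guard c·x = 2.1079 hit at Δt = 1.0740 (t = 1.0740), x⁻ = (-0.6295, -2.5043) → reset → x⁺ = (-0.6377, -2.5987), jump to mode 1
Mode 1: guard c·x = -0.2201 hit at Δt = 0.9398 (t = 2.0138), x⁻ = (1.2152, -1.5482) → reset → x⁺ = (0.7086, -1.3450), jump to mode 0
Mode 0: guard c·x = 0.3119 hit at Δt = 1.4119 (t = 3.4257), x⁻ = (0.9391, -1.0082) → reset → x⁺ = (0.9401, -0.9767), jump to mode 2
Mode 2: guard c·x = 2.1079 hit at Δt = 0.7200 (t = 4.1457), x⁻ = (-0.4963, -2.6596) → reset → x⁺ = (-0.5218, -2.7339), jump to mode 1
Mode 1: guard c·x = -0.2201 hit at Δt = 0.9054 (t = 5.0511), x⁻ = (1.2728, -1.6067) → reset → x⁺ = (0.7564, -1.3935), jump to mode 0
Mode 0: flow for 0.5262 to horizon, guard not reached → x = (0.8042, -1.1906)

1 1.0740 2->1
2 2.0138 1->0
3 3.4257 0->2
4 4.1457 2->1
5 5.0511 1->0
final: 0 0.8042 -1.1906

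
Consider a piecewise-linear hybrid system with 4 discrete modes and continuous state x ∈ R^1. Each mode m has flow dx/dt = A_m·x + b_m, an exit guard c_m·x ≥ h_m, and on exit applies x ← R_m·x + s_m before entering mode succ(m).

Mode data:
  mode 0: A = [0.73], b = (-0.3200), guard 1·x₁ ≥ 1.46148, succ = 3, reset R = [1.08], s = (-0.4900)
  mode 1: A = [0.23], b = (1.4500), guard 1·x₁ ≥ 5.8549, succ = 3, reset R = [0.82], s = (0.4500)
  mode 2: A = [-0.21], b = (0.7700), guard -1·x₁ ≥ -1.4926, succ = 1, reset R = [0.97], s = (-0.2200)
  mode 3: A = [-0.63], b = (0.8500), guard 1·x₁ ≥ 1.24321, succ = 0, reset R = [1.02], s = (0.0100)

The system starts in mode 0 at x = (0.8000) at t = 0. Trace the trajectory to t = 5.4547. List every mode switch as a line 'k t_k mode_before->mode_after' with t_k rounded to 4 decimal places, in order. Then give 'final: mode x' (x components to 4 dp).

1 1.4246 0->3
2 2.8538 3->0
3 3.1244 0->3
4 4.5536 3->0
5 4.8242 0->3
final: 3 1.1739

Mode 0: guard c·x = 1.4615 hit at Δt = 1.4246 (t = 1.4246), x⁻ = (1.4615) → reset → x⁺ = (1.0884), jump to mode 3
Mode 3: guard c·x = 1.2432 hit at Δt = 1.4292 (t = 2.8538), x⁻ = (1.2432) → reset → x⁺ = (1.2781), jump to mode 0
Mode 0: guard c·x = 1.4615 hit at Δt = 0.2706 (t = 3.1244), x⁻ = (1.4615) → reset → x⁺ = (1.0884), jump to mode 3
Mode 3: guard c·x = 1.2432 hit at Δt = 1.4292 (t = 4.5536), x⁻ = (1.2432) → reset → x⁺ = (1.2781), jump to mode 0
Mode 0: guard c·x = 1.4615 hit at Δt = 0.2706 (t = 4.8242), x⁻ = (1.4615) → reset → x⁺ = (1.0884), jump to mode 3
Mode 3: flow for 0.6305 to horizon, guard not reached → x = (1.1739)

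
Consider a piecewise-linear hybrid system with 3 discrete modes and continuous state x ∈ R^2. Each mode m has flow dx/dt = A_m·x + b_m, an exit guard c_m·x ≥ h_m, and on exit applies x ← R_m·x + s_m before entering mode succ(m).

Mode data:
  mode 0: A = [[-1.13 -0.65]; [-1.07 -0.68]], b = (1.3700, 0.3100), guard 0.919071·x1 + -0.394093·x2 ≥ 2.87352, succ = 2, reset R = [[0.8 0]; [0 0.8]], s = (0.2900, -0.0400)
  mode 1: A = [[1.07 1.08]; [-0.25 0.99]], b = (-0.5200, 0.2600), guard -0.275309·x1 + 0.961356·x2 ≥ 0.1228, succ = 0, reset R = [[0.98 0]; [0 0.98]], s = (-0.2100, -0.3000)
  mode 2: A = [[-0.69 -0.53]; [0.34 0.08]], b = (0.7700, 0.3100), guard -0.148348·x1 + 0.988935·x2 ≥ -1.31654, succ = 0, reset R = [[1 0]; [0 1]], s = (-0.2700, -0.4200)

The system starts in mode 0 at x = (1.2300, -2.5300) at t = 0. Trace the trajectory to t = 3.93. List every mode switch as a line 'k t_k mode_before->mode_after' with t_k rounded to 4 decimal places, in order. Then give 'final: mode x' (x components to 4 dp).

1 0.8590 0->2
2 1.9451 2->0
3 3.1931 0->2
final: 2 2.1103 -1.1154

Mode 0: guard c·x = 2.8735 hit at Δt = 0.8590 (t = 0.8590), x⁻ = (2.0810, -2.4383) → reset → x⁺ = (1.9548, -1.9906), jump to mode 2
Mode 2: guard c·x = -1.3165 hit at Δt = 1.0861 (t = 1.9451), x⁻ = (2.1014, -1.0160) → reset → x⁺ = (1.8314, -1.4360), jump to mode 0
Mode 0: guard c·x = 2.8735 hit at Δt = 1.2480 (t = 3.1931), x⁻ = (2.1915, -2.1807) → reset → x⁺ = (2.0432, -1.7846), jump to mode 2
Mode 2: flow for 0.7369 to horizon, guard not reached → x = (2.1103, -1.1154)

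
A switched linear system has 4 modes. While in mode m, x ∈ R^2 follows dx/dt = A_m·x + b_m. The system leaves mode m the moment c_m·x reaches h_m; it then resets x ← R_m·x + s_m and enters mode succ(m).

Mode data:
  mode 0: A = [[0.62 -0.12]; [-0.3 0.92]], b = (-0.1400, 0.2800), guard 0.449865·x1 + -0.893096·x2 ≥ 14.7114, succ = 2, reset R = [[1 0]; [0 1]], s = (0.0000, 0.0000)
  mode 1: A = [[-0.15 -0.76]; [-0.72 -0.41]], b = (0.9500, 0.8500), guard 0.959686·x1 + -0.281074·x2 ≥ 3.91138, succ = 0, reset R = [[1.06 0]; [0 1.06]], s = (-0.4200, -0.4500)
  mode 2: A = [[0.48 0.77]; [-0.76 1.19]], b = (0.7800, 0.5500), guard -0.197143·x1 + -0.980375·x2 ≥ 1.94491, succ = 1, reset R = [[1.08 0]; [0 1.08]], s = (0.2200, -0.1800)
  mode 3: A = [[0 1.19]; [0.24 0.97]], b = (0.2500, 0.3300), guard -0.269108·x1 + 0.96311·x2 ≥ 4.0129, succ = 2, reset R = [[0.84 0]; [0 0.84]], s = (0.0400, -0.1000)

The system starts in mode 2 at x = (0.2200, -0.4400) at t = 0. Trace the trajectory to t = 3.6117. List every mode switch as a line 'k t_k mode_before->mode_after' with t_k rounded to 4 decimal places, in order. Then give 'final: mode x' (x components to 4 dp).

1 1.5919 2->1
2 2.6207 1->0
final: 0 6.5224 -8.9084

Mode 2: guard c·x = 1.9449 hit at Δt = 1.5919 (t = 1.5919), x⁻ = (0.7288, -2.1304) → reset → x⁺ = (1.0071, -2.4808), jump to mode 1
Mode 1: guard c·x = 3.9114 hit at Δt = 1.0288 (t = 2.6207), x⁻ = (3.3967, -2.3184) → reset → x⁺ = (3.1805, -2.9075), jump to mode 0
Mode 0: flow for 0.9910 to horizon, guard not reached → x = (6.5224, -8.9084)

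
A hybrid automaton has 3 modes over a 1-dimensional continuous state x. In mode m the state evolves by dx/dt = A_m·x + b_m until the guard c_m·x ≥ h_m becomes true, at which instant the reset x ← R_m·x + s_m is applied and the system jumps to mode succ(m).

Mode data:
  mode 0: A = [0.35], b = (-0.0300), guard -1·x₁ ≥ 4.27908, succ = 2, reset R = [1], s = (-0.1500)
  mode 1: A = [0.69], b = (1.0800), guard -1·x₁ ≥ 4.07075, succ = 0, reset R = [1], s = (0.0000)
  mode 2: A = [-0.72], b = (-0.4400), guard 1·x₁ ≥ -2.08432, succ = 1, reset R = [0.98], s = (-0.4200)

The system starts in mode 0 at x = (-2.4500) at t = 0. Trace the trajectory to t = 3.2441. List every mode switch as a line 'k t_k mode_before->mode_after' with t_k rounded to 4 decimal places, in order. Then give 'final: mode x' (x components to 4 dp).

Mode 0: guard c·x = 4.2791 hit at Δt = 1.5517 (t = 1.5517), x⁻ = (-4.2791) → reset → x⁺ = (-4.4291), jump to mode 2
Mode 2: guard c·x = -2.0843 hit at Δt = 1.3226 (t = 2.8743), x⁻ = (-2.0843) → reset → x⁺ = (-2.4626), jump to mode 1
Mode 1: flow for 0.3698 to horizon, guard not reached → x = (-2.7235)

1 1.5517 0->2
2 2.8743 2->1
final: 1 -2.7235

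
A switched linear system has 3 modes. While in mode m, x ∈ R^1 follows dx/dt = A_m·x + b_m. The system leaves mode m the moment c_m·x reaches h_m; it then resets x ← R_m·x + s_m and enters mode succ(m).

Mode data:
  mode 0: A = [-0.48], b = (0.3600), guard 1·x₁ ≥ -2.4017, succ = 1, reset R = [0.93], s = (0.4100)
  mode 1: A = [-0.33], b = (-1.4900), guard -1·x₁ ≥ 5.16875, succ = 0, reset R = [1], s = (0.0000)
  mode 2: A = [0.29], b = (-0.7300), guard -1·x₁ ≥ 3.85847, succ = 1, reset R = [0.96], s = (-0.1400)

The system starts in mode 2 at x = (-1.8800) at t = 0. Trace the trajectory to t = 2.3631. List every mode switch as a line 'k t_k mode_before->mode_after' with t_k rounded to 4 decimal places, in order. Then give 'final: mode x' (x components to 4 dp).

1 1.2811 2->1
final: 1 -4.0456

Mode 2: guard c·x = 3.8585 hit at Δt = 1.2811 (t = 1.2811), x⁻ = (-3.8585) → reset → x⁺ = (-3.8441), jump to mode 1
Mode 1: flow for 1.0820 to horizon, guard not reached → x = (-4.0456)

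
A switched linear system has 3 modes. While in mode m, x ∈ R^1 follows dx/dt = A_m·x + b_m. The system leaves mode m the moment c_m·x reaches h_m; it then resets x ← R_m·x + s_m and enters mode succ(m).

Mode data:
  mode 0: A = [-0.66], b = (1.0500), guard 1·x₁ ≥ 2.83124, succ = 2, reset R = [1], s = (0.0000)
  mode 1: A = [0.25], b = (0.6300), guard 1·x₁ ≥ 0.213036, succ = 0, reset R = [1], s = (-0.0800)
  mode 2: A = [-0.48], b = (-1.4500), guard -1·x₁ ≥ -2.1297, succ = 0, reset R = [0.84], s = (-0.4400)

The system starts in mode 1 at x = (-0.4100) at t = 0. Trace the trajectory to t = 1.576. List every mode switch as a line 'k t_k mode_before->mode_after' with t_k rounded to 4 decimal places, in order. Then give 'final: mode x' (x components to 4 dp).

Mode 1: guard c·x = 0.2130 hit at Δt = 1.0349 (t = 1.0349), x⁻ = (0.2130) → reset → x⁺ = (0.1330), jump to mode 0
Mode 0: flow for 0.5411 to horizon, guard not reached → x = (0.5709)

1 1.0349 1->0
final: 0 0.5709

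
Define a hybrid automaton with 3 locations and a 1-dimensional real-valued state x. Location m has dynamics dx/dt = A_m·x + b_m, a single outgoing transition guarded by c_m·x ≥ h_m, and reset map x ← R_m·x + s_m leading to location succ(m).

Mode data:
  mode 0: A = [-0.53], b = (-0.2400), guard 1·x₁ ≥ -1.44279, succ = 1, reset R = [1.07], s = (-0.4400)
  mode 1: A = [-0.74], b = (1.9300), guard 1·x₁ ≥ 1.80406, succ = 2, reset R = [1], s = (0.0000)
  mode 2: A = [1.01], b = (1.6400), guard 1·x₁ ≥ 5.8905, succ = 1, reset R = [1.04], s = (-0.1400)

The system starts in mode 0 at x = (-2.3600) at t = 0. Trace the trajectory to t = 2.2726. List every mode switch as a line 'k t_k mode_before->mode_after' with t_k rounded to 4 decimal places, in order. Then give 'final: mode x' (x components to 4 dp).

1 1.2372 0->1
final: 1 0.4739

Mode 0: guard c·x = -1.4428 hit at Δt = 1.2372 (t = 1.2372), x⁻ = (-1.4428) → reset → x⁺ = (-1.9838), jump to mode 1
Mode 1: flow for 1.0354 to horizon, guard not reached → x = (0.4739)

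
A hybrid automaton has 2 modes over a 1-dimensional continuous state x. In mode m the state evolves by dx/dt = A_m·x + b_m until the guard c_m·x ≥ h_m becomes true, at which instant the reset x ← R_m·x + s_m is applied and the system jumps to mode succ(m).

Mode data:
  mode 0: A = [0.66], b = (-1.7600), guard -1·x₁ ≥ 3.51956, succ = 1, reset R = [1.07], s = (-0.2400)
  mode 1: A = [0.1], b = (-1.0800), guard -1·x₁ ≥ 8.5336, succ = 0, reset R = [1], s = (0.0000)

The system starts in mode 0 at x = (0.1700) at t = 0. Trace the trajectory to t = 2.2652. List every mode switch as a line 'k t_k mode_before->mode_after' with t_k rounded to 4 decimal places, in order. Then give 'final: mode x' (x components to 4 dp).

Mode 0: guard c·x = 3.5196 hit at Δt = 1.3748 (t = 1.3748), x⁻ = (-3.5196) → reset → x⁺ = (-4.0059), jump to mode 1
Mode 1: flow for 0.8904 to horizon, guard not reached → x = (-5.3847)

1 1.3748 0->1
final: 1 -5.3847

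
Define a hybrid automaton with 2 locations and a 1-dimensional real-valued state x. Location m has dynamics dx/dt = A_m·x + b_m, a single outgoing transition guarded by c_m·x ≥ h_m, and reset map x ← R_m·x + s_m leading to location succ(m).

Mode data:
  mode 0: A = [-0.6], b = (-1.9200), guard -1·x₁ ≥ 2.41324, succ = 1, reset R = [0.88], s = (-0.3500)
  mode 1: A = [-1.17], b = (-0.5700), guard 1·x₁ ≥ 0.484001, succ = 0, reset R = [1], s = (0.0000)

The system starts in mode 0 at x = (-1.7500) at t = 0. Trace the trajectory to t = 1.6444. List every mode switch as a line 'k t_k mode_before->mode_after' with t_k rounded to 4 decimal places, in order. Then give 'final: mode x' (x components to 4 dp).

1 1.0190 0->1
final: 1 -1.4428

Mode 0: guard c·x = 2.4132 hit at Δt = 1.0190 (t = 1.0190), x⁻ = (-2.4132) → reset → x⁺ = (-2.4737), jump to mode 1
Mode 1: flow for 0.6254 to horizon, guard not reached → x = (-1.4428)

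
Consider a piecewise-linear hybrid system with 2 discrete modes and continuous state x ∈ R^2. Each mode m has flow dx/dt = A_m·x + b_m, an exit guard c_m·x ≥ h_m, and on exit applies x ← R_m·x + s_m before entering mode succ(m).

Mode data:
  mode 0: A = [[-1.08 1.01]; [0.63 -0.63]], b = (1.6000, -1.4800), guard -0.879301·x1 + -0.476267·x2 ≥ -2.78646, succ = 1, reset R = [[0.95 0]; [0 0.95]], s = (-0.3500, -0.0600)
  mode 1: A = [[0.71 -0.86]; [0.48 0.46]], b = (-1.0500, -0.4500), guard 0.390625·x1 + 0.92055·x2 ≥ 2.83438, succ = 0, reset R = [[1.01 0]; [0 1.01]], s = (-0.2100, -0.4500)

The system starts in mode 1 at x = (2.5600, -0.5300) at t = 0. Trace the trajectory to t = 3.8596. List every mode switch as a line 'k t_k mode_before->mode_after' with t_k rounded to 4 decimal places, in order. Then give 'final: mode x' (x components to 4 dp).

Mode 1: guard c·x = 2.8344 hit at Δt = 1.3831 (t = 1.3831), x⁻ = (4.3057, 1.2519) → reset → x⁺ = (4.1388, 0.8144), jump to mode 0
Mode 0: guard c·x = -2.7865 hit at Δt = 1.4038 (t = 2.7869), x⁻ = (2.7252, 0.8193) → reset → x⁺ = (2.2389, 0.7184), jump to mode 1
Mode 1: flow for 1.0727 to horizon, guard not reached → x = (1.4277, 1.8878)

1 1.3831 1->0
2 2.7869 0->1
final: 1 1.4277 1.8878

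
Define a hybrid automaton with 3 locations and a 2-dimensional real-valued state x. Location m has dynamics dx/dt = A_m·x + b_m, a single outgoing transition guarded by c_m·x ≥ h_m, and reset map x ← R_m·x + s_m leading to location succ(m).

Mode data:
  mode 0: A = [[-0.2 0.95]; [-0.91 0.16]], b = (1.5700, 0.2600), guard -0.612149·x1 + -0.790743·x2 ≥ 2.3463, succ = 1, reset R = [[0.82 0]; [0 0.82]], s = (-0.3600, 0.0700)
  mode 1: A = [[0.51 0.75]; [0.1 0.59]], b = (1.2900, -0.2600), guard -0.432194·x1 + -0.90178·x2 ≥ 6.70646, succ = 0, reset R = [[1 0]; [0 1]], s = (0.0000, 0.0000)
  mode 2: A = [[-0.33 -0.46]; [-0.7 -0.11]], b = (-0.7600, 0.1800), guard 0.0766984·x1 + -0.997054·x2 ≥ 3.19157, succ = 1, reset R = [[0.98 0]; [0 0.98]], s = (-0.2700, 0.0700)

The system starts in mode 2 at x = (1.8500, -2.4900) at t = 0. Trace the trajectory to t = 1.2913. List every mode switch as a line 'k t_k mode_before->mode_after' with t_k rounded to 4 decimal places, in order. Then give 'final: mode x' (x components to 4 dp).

Mode 2: guard c·x = 3.1916 hit at Δt = 0.7371 (t = 0.7371), x⁻ = (1.7943, -3.0630) → reset → x⁺ = (1.4884, -2.9317), jump to mode 1
Mode 1: flow for 0.5542 to horizon, guard not reached → x = (1.1311, -4.1463)

1 0.7371 2->1
final: 1 1.1311 -4.1463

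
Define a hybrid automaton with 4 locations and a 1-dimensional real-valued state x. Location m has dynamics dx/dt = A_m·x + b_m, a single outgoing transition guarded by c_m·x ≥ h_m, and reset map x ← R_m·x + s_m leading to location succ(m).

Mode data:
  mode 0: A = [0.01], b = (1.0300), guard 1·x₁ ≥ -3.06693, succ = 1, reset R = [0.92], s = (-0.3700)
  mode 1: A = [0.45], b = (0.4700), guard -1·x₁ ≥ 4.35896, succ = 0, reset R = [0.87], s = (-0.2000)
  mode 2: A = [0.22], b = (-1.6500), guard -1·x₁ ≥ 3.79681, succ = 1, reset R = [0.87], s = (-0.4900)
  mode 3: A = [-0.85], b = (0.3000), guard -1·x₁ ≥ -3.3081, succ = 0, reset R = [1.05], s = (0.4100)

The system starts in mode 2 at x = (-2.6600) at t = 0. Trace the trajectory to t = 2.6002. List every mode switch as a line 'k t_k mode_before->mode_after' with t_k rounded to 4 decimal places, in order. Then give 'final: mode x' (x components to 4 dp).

1 0.4821 2->1
2 0.8980 1->0
3 1.8283 0->1
final: 1 -4.0833

Mode 2: guard c·x = 3.7968 hit at Δt = 0.4821 (t = 0.4821), x⁻ = (-3.7968) → reset → x⁺ = (-3.7932), jump to mode 1
Mode 1: guard c·x = 4.3590 hit at Δt = 0.4159 (t = 0.8980), x⁻ = (-4.3590) → reset → x⁺ = (-3.9923), jump to mode 0
Mode 0: guard c·x = -3.0669 hit at Δt = 0.9303 (t = 1.8283), x⁻ = (-3.0669) → reset → x⁺ = (-3.1916), jump to mode 1
Mode 1: flow for 0.7719 to horizon, guard not reached → x = (-4.0833)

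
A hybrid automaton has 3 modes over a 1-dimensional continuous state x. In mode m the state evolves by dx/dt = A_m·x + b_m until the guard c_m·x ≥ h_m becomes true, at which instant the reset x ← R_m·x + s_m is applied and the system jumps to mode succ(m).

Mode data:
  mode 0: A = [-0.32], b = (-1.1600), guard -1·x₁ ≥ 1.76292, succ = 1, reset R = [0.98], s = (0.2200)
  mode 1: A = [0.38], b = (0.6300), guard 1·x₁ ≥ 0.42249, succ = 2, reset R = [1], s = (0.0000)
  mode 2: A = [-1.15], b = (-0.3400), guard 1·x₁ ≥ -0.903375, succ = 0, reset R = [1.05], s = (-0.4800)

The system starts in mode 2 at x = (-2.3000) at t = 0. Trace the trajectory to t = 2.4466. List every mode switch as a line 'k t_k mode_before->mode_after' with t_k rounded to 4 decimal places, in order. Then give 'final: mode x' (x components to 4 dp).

1 1.0377 2->0
2 1.5538 0->1
final: 1 -1.4470

Mode 2: guard c·x = -0.9034 hit at Δt = 1.0377 (t = 1.0377), x⁻ = (-0.9034) → reset → x⁺ = (-1.4285), jump to mode 0
Mode 0: guard c·x = 1.7629 hit at Δt = 0.5161 (t = 1.5538), x⁻ = (-1.7629) → reset → x⁺ = (-1.5077), jump to mode 1
Mode 1: flow for 0.8928 to horizon, guard not reached → x = (-1.4470)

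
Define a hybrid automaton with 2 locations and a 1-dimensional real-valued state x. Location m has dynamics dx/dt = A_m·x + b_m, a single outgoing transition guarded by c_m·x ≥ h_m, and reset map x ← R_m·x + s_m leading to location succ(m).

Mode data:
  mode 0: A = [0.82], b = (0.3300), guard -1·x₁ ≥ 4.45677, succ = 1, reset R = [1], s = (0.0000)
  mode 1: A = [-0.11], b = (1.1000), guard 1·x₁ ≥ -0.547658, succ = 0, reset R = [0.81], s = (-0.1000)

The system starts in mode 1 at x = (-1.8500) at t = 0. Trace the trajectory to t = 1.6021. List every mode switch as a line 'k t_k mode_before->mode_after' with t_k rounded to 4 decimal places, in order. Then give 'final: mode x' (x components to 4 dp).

1 1.0584 1->0
final: 0 -0.6229

Mode 1: guard c·x = -0.5477 hit at Δt = 1.0584 (t = 1.0584), x⁻ = (-0.5477) → reset → x⁺ = (-0.5436), jump to mode 0
Mode 0: flow for 0.5437 to horizon, guard not reached → x = (-0.6229)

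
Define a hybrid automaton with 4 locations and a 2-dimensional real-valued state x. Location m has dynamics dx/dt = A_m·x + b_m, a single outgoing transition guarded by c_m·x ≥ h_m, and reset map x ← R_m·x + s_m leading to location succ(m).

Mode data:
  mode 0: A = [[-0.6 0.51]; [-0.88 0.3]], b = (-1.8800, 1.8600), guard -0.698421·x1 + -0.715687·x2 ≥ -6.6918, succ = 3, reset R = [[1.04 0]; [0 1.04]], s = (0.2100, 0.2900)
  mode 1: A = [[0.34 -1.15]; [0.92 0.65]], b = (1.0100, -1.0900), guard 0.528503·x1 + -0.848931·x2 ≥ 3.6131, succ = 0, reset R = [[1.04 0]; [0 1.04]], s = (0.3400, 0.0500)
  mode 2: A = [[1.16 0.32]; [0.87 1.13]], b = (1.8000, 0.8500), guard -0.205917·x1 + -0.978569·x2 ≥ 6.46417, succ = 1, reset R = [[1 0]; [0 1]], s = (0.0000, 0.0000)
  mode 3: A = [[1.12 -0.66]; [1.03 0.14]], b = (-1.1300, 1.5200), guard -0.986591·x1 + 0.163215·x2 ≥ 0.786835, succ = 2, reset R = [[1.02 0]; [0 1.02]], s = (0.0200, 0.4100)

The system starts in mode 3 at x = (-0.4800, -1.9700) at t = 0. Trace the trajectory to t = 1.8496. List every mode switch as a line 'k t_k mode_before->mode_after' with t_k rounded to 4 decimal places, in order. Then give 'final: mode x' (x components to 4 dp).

1 0.7383 3->2
final: 2 -1.2957 -4.3220

Mode 3: guard c·x = 0.7868 hit at Δt = 0.7383 (t = 0.7383), x⁻ = (-1.0571, -1.5692) → reset → x⁺ = (-1.0583, -1.1906), jump to mode 2
Mode 2: flow for 1.1113 to horizon, guard not reached → x = (-1.2957, -4.3220)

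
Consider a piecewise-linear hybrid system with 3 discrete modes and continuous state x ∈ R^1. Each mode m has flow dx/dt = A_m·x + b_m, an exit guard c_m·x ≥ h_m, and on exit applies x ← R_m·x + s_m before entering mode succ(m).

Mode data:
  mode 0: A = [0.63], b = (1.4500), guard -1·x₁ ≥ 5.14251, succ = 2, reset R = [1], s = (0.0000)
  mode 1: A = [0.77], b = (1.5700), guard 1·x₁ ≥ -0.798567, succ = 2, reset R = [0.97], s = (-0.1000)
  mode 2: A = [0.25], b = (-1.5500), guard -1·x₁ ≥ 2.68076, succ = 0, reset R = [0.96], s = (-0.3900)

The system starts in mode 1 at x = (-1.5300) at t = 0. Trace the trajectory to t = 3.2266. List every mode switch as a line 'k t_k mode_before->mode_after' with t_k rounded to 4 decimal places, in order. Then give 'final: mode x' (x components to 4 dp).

Mode 1: guard c·x = -0.7986 hit at Δt = 1.1569 (t = 1.1569), x⁻ = (-0.7986) → reset → x⁺ = (-0.8746), jump to mode 2
Mode 2: guard c·x = 2.6808 hit at Δt = 0.9095 (t = 2.0664), x⁻ = (-2.6808) → reset → x⁺ = (-2.9635), jump to mode 0
Mode 0: flow for 1.1602 to horizon, guard not reached → x = (-3.6764)

1 1.1569 1->2
2 2.0664 2->0
final: 0 -3.6764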